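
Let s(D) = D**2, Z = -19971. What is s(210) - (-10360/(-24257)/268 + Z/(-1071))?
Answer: 1217911445847/27628723 ≈ 44081.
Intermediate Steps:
s(210) - (-10360/(-24257)/268 + Z/(-1071)) = 210**2 - (-10360/(-24257)/268 - 19971/(-1071)) = 44100 - (-10360*(-1/24257)*(1/268) - 19971*(-1/1071)) = 44100 - ((10360/24257)*(1/268) + 317/17) = 44100 - (2590/1625219 + 317/17) = 44100 - 1*515238453/27628723 = 44100 - 515238453/27628723 = 1217911445847/27628723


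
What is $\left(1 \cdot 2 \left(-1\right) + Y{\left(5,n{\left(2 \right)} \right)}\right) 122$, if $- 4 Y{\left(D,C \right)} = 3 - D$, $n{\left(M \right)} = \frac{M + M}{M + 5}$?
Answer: $-183$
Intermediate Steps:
$n{\left(M \right)} = \frac{2 M}{5 + M}$
$Y{\left(D,C \right)} = - \frac{3}{4} + \frac{D}{4}$ ($Y{\left(D,C \right)} = - \frac{3 - D}{4} = - \frac{3}{4} + \frac{D}{4}$)
$\left(1 \cdot 2 \left(-1\right) + Y{\left(5,n{\left(2 \right)} \right)}\right) 122 = \left(1 \cdot 2 \left(-1\right) + \left(- \frac{3}{4} + \frac{1}{4} \cdot 5\right)\right) 122 = \left(2 \left(-1\right) + \left(- \frac{3}{4} + \frac{5}{4}\right)\right) 122 = \left(-2 + \frac{1}{2}\right) 122 = \left(- \frac{3}{2}\right) 122 = -183$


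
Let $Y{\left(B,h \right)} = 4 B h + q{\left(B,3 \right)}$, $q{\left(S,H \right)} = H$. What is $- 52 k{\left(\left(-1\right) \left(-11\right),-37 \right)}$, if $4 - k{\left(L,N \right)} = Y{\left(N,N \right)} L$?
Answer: $3133780$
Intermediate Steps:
$Y{\left(B,h \right)} = 3 + 4 B h$ ($Y{\left(B,h \right)} = 4 B h + 3 = 3 + 4 B h$)
$k{\left(L,N \right)} = 4 - L \left(3 + 4 N^{2}\right)$ ($k{\left(L,N \right)} = 4 - \left(3 + 4 N N\right) L = 4 - \left(3 + 4 N^{2}\right) L = 4 - L \left(3 + 4 N^{2}\right)$)
$- 52 k{\left(\left(-1\right) \left(-11\right),-37 \right)} = - 52 \left(4 - \left(-1\right) \left(-11\right) \left(3 + 4 \left(-37\right)^{2}\right)\right) = - 52 \left(4 - 11 \left(3 + 4 \cdot 1369\right)\right) = - 52 \left(4 - 11 \left(3 + 5476\right)\right) = - 52 \left(4 - 11 \cdot 5479\right) = - 52 \left(4 - 60269\right) = \left(-52\right) \left(-60265\right) = 3133780$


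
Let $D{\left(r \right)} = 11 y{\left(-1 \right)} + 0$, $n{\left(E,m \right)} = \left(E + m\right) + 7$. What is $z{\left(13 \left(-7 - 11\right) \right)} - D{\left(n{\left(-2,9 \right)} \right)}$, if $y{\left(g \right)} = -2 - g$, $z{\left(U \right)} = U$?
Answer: $-223$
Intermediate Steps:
$n{\left(E,m \right)} = 7 + E + m$
$D{\left(r \right)} = -11$ ($D{\left(r \right)} = 11 \left(-2 - -1\right) + 0 = 11 \left(-2 + 1\right) + 0 = 11 \left(-1\right) + 0 = -11 + 0 = -11$)
$z{\left(13 \left(-7 - 11\right) \right)} - D{\left(n{\left(-2,9 \right)} \right)} = 13 \left(-7 - 11\right) - -11 = 13 \left(-18\right) + 11 = -234 + 11 = -223$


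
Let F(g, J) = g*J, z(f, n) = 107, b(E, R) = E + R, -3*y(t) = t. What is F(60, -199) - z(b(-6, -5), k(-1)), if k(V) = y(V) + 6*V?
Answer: -12047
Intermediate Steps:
y(t) = -t/3
k(V) = 17*V/3 (k(V) = -V/3 + 6*V = 17*V/3)
F(g, J) = J*g
F(60, -199) - z(b(-6, -5), k(-1)) = -199*60 - 1*107 = -11940 - 107 = -12047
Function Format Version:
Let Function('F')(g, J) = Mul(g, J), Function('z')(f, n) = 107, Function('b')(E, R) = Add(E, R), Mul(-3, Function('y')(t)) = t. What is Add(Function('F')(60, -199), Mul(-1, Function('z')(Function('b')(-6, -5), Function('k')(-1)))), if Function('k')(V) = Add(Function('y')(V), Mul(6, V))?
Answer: -12047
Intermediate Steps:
Function('y')(t) = Mul(Rational(-1, 3), t)
Function('k')(V) = Mul(Rational(17, 3), V) (Function('k')(V) = Add(Mul(Rational(-1, 3), V), Mul(6, V)) = Mul(Rational(17, 3), V))
Function('F')(g, J) = Mul(J, g)
Add(Function('F')(60, -199), Mul(-1, Function('z')(Function('b')(-6, -5), Function('k')(-1)))) = Add(Mul(-199, 60), Mul(-1, 107)) = Add(-11940, -107) = -12047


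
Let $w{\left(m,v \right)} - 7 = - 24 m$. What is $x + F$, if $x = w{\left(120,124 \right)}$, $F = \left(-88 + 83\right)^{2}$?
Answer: $-2848$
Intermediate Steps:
$w{\left(m,v \right)} = 7 - 24 m$
$F = 25$ ($F = \left(-5\right)^{2} = 25$)
$x = -2873$ ($x = 7 - 2880 = -2873$)
$x + F = -2873 + 25 = -2848$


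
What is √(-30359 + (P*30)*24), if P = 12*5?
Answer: √12841 ≈ 113.32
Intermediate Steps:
P = 60
√(-30359 + (P*30)*24) = √(-30359 + (60*30)*24) = √(-30359 + 1800*24) = √(-30359 + 43200) = √12841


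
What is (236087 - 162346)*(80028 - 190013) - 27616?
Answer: -8110431501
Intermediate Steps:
(236087 - 162346)*(80028 - 190013) - 27616 = 73741*(-109985) - 27616 = -8110403885 - 27616 = -8110431501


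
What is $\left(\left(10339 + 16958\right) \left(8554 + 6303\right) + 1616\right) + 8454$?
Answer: $405561599$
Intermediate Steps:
$\left(\left(10339 + 16958\right) \left(8554 + 6303\right) + 1616\right) + 8454 = \left(27297 \cdot 14857 + 1616\right) + 8454 = \left(405551529 + 1616\right) + 8454 = 405553145 + 8454 = 405561599$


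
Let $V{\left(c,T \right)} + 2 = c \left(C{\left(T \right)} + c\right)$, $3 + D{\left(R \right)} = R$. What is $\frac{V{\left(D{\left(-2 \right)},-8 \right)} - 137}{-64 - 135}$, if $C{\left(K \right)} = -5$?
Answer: $\frac{89}{199} \approx 0.44724$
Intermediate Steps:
$D{\left(R \right)} = -3 + R$
$V{\left(c,T \right)} = -2 + c \left(-5 + c\right)$
$\frac{V{\left(D{\left(-2 \right)},-8 \right)} - 137}{-64 - 135} = \frac{\left(-2 + \left(-3 - 2\right)^{2} - 5 \left(-3 - 2\right)\right) - 137}{-64 - 135} = \frac{\left(-2 + \left(-5\right)^{2} - -25\right) - 137}{-199} = \left(\left(-2 + 25 + 25\right) - 137\right) \left(- \frac{1}{199}\right) = \left(48 - 137\right) \left(- \frac{1}{199}\right) = \left(-89\right) \left(- \frac{1}{199}\right) = \frac{89}{199}$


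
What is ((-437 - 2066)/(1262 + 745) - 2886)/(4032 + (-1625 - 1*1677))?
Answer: -1158941/293022 ≈ -3.9551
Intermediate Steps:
((-437 - 2066)/(1262 + 745) - 2886)/(4032 + (-1625 - 1*1677)) = (-2503/2007 - 2886)/(4032 + (-1625 - 1677)) = (-2503*1/2007 - 2886)/(4032 - 3302) = (-2503/2007 - 2886)/730 = -5794705/2007*1/730 = -1158941/293022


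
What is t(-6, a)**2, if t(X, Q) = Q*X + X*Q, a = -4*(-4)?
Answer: 36864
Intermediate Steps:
a = 16
t(X, Q) = 2*Q*X (t(X, Q) = Q*X + Q*X = 2*Q*X)
t(-6, a)**2 = (2*16*(-6))**2 = (-192)**2 = 36864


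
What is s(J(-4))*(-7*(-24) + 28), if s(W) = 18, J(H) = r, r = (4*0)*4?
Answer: 3528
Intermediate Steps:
r = 0 (r = 0*4 = 0)
J(H) = 0
s(J(-4))*(-7*(-24) + 28) = 18*(-7*(-24) + 28) = 18*(168 + 28) = 18*196 = 3528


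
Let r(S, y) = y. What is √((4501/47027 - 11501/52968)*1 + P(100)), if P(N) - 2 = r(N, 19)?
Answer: 7*√660946919871209502/1245463068 ≈ 4.5693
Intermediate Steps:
P(N) = 21 (P(N) = 2 + 19 = 21)
√((4501/47027 - 11501/52968)*1 + P(100)) = √((4501/47027 - 11501/52968)*1 + 21) = √(-302448559/2490926136*1 + 21) = √(-302448559/2490926136 + 21) = √(52007000297/2490926136) = 7*√660946919871209502/1245463068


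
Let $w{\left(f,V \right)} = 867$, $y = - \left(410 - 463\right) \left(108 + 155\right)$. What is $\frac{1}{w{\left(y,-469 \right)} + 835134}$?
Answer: $\frac{1}{836001} \approx 1.1962 \cdot 10^{-6}$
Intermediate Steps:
$y = 13939$ ($y = - \left(-53\right) 263 = \left(-1\right) \left(-13939\right) = 13939$)
$\frac{1}{w{\left(y,-469 \right)} + 835134} = \frac{1}{867 + 835134} = \frac{1}{836001}$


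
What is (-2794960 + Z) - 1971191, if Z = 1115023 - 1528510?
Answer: -5179638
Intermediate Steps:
Z = -413487
(-2794960 + Z) - 1971191 = (-2794960 - 413487) - 1971191 = -3208447 - 1971191 = -5179638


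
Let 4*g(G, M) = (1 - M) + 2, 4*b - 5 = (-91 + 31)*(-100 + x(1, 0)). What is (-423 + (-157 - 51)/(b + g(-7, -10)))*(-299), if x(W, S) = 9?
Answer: 346544887/2739 ≈ 1.2652e+5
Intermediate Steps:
b = 5465/4 (b = 5/4 + ((-91 + 31)*(-100 + 9))/4 = 5/4 + (-60*(-91))/4 = 5/4 + (¼)*5460 = 5/4 + 1365 = 5465/4 ≈ 1366.3)
g(G, M) = ¾ - M/4 (g(G, M) = ((1 - M) + 2)/4 = (3 - M)/4 = ¾ - M/4)
(-423 + (-157 - 51)/(b + g(-7, -10)))*(-299) = (-423 + (-157 - 51)/(5465/4 + (¾ - ¼*(-10))))*(-299) = (-423 - 208/(5465/4 + (¾ + 5/2)))*(-299) = (-423 - 208/(5465/4 + 13/4))*(-299) = (-423 - 208/2739/2)*(-299) = (-423 - 208*2/2739)*(-299) = (-423 - 416/2739)*(-299) = -1159013/2739*(-299) = 346544887/2739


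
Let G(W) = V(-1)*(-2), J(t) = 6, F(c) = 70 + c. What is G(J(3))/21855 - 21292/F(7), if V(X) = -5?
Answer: -93067178/336567 ≈ -276.52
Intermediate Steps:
G(W) = 10 (G(W) = -5*(-2) = 10)
G(J(3))/21855 - 21292/F(7) = 10/21855 - 21292/(70 + 7) = 10*(1/21855) - 21292/77 = 2/4371 - 21292*1/77 = 2/4371 - 21292/77 = -93067178/336567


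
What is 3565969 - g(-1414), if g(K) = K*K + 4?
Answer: 1566569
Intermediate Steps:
g(K) = 4 + K² (g(K) = K² + 4 = 4 + K²)
3565969 - g(-1414) = 3565969 - (4 + (-1414)²) = 3565969 - (4 + 1999396) = 3565969 - 1*1999400 = 3565969 - 1999400 = 1566569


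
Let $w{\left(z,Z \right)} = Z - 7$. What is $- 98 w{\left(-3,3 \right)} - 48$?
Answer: $344$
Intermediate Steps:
$w{\left(z,Z \right)} = -7 + Z$ ($w{\left(z,Z \right)} = Z - 7 = -7 + Z$)
$- 98 w{\left(-3,3 \right)} - 48 = - 98 \left(-7 + 3\right) - 48 = \left(-98\right) \left(-4\right) - 48 = 392 - 48 = 344$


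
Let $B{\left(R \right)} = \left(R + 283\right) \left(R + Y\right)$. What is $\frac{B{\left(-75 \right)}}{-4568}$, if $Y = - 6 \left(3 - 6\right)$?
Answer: $\frac{1482}{571} \approx 2.5954$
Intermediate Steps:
$Y = 18$ ($Y = \left(-6\right) \left(-3\right) = 18$)
$B{\left(R \right)} = \left(18 + R\right) \left(283 + R\right)$ ($B{\left(R \right)} = \left(R + 283\right) \left(R + 18\right) = \left(283 + R\right) \left(18 + R\right) = \left(18 + R\right) \left(283 + R\right)$)
$\frac{B{\left(-75 \right)}}{-4568} = \frac{5094 + \left(-75\right)^{2} + 301 \left(-75\right)}{-4568} = \left(5094 + 5625 - 22575\right) \left(- \frac{1}{4568}\right) = \left(-11856\right) \left(- \frac{1}{4568}\right) = \frac{1482}{571}$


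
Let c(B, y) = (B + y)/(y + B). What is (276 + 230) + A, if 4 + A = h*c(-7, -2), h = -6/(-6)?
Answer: 503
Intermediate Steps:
h = 1 (h = -6*(-⅙) = 1)
c(B, y) = 1 (c(B, y) = (B + y)/(B + y) = 1)
A = -3 (A = -4 + 1*1 = -4 + 1 = -3)
(276 + 230) + A = (276 + 230) - 3 = 506 - 3 = 503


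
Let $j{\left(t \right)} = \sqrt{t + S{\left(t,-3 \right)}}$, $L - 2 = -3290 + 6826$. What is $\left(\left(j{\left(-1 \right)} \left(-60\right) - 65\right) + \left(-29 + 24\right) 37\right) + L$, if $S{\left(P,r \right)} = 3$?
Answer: $3288 - 60 \sqrt{2} \approx 3203.1$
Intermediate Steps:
$L = 3538$ ($L = 2 + \left(-3290 + 6826\right) = 2 + 3536 = 3538$)
$j{\left(t \right)} = \sqrt{3 + t}$ ($j{\left(t \right)} = \sqrt{t + 3} = \sqrt{3 + t}$)
$\left(\left(j{\left(-1 \right)} \left(-60\right) - 65\right) + \left(-29 + 24\right) 37\right) + L = \left(\left(\sqrt{3 - 1} \left(-60\right) - 65\right) + \left(-29 + 24\right) 37\right) + 3538 = \left(\left(\sqrt{2} \left(-60\right) - 65\right) - 185\right) + 3538 = \left(\left(- 60 \sqrt{2} - 65\right) - 185\right) + 3538 = \left(\left(-65 - 60 \sqrt{2}\right) - 185\right) + 3538 = \left(-250 - 60 \sqrt{2}\right) + 3538 = 3288 - 60 \sqrt{2}$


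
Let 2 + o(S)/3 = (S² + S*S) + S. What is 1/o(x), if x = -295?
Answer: 1/521259 ≈ 1.9184e-6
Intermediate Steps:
o(S) = -6 + 3*S + 6*S² (o(S) = -6 + 3*((S² + S*S) + S) = -6 + 3*((S² + S²) + S) = -6 + 3*(2*S² + S) = -6 + 3*(S + 2*S²) = -6 + (3*S + 6*S²) = -6 + 3*S + 6*S²)
1/o(x) = 1/(-6 + 3*(-295) + 6*(-295)²) = 1/(-6 - 885 + 6*87025) = 1/(-6 - 885 + 522150) = 1/521259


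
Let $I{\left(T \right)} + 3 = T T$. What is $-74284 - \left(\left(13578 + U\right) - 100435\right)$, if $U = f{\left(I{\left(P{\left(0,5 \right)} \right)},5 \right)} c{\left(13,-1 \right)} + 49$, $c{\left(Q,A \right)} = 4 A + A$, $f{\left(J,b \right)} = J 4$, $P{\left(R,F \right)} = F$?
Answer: $12964$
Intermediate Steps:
$I{\left(T \right)} = -3 + T^{2}$ ($I{\left(T \right)} = -3 + T T = -3 + T^{2}$)
$f{\left(J,b \right)} = 4 J$
$c{\left(Q,A \right)} = 5 A$
$U = -391$ ($U = 4 \left(-3 + 5^{2}\right) 5 \left(-1\right) + 49 = 4 \left(-3 + 25\right) \left(-5\right) + 49 = 4 \cdot 22 \left(-5\right) + 49 = 88 \left(-5\right) + 49 = -440 + 49 = -391$)
$-74284 - \left(\left(13578 + U\right) - 100435\right) = -74284 - \left(\left(13578 - 391\right) - 100435\right) = -74284 - \left(13187 - 100435\right) = -74284 - -87248 = -74284 + 87248 = 12964$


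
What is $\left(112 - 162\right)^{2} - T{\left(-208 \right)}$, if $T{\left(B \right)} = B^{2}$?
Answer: $-40764$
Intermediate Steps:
$\left(112 - 162\right)^{2} - T{\left(-208 \right)} = \left(112 - 162\right)^{2} - \left(-208\right)^{2} = \left(-50\right)^{2} - 43264 = 2500 - 43264 = -40764$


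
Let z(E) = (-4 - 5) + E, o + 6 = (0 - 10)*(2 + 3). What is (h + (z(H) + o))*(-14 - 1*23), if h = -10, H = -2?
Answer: 2849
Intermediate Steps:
o = -56 (o = -6 + (0 - 10)*(2 + 3) = -6 - 10*5 = -6 - 50 = -56)
z(E) = -9 + E
(h + (z(H) + o))*(-14 - 1*23) = (-10 + ((-9 - 2) - 56))*(-14 - 1*23) = (-10 + (-11 - 56))*(-14 - 23) = (-10 - 67)*(-37) = -77*(-37) = 2849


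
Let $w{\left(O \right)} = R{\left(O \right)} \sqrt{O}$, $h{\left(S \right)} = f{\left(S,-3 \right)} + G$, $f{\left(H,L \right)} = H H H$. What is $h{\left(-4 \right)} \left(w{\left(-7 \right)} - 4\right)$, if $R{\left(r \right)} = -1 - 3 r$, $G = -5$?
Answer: $276 - 1380 i \sqrt{7} \approx 276.0 - 3651.1 i$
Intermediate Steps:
$f{\left(H,L \right)} = H^{3}$ ($f{\left(H,L \right)} = H^{2} H = H^{3}$)
$h{\left(S \right)} = -5 + S^{3}$ ($h{\left(S \right)} = S^{3} - 5 = -5 + S^{3}$)
$w{\left(O \right)} = \sqrt{O} \left(-1 - 3 O\right)$ ($w{\left(O \right)} = \left(-1 - 3 O\right) \sqrt{O} = \sqrt{O} \left(-1 - 3 O\right)$)
$h{\left(-4 \right)} \left(w{\left(-7 \right)} - 4\right) = \left(-5 + \left(-4\right)^{3}\right) \left(\sqrt{-7} \left(-1 - -21\right) - 4\right) = \left(-5 - 64\right) \left(i \sqrt{7} \left(-1 + 21\right) - 4\right) = - 69 \left(i \sqrt{7} \cdot 20 - 4\right) = - 69 \left(20 i \sqrt{7} - 4\right) = - 69 \left(-4 + 20 i \sqrt{7}\right) = 276 - 1380 i \sqrt{7}$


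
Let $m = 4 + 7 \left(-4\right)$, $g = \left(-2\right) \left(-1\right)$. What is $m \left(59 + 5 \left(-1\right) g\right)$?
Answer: $-1176$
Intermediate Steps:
$g = 2$
$m = -24$ ($m = 4 - 28 = -24$)
$m \left(59 + 5 \left(-1\right) g\right) = - 24 \left(59 + 5 \left(-1\right) 2\right) = - 24 \left(59 - 10\right) = \left(-24\right) 49 = -1176$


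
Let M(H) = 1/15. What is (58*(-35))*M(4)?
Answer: -406/3 ≈ -135.33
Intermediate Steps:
M(H) = 1/15
(58*(-35))*M(4) = (58*(-35))*(1/15) = -2030*1/15 = -406/3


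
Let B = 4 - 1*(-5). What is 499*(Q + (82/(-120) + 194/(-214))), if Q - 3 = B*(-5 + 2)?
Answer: -81979213/6420 ≈ -12769.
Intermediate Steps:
B = 9 (B = 4 + 5 = 9)
Q = -24 (Q = 3 + 9*(-5 + 2) = 3 + 9*(-3) = 3 - 27 = -24)
499*(Q + (82/(-120) + 194/(-214))) = 499*(-24 + (82/(-120) + 194/(-214))) = 499*(-24 + (82*(-1/120) + 194*(-1/214))) = 499*(-24 + (-41/60 - 97/107)) = 499*(-24 - 10207/6420) = 499*(-164287/6420) = -81979213/6420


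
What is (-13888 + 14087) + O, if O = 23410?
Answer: 23609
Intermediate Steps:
(-13888 + 14087) + O = (-13888 + 14087) + 23410 = 199 + 23410 = 23609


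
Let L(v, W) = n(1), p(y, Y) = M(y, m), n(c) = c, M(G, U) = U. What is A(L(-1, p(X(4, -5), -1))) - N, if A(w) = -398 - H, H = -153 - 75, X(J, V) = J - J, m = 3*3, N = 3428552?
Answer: -3428722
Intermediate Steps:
m = 9
X(J, V) = 0
p(y, Y) = 9
L(v, W) = 1
H = -228
A(w) = -170 (A(w) = -398 - 1*(-228) = -398 + 228 = -170)
A(L(-1, p(X(4, -5), -1))) - N = -170 - 1*3428552 = -170 - 3428552 = -3428722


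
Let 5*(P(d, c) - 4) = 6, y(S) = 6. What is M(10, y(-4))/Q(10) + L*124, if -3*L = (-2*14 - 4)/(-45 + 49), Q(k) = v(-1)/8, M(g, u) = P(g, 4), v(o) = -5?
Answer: 24176/75 ≈ 322.35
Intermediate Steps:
P(d, c) = 26/5 (P(d, c) = 4 + (1/5)*6 = 4 + 6/5 = 26/5)
M(g, u) = 26/5
Q(k) = -5/8
L = 8/3 (L = -(-2*14 - 4)/(3*(-45 + 49)) = -(-28 - 4)/(3*4) = -(-32)/(3*4) = -1/3*(-8) = 8/3 ≈ 2.6667)
M(10, y(-4))/Q(10) + L*124 = 26/(5*(-5/8)) + (8/3)*124 = (26/5)*(-8/5) + 992/3 = -208/25 + 992/3 = 24176/75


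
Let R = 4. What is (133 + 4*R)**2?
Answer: 22201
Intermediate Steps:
(133 + 4*R)**2 = (133 + 4*4)**2 = (133 + 16)**2 = 149**2 = 22201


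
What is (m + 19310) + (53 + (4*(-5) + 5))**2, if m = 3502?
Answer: 24256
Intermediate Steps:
(m + 19310) + (53 + (4*(-5) + 5))**2 = (3502 + 19310) + (53 + (4*(-5) + 5))**2 = 22812 + (53 + (-20 + 5))**2 = 22812 + (53 - 15)**2 = 22812 + 38**2 = 22812 + 1444 = 24256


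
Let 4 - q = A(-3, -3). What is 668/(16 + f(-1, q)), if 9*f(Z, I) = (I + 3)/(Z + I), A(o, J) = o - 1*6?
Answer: 4509/109 ≈ 41.367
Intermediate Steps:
A(o, J) = -6 + o (A(o, J) = o - 6 = -6 + o)
q = 13 (q = 4 - (-6 - 3) = 4 - 1*(-9) = 4 + 9 = 13)
f(Z, I) = (3 + I)/(9*(I + Z)) (f(Z, I) = ((I + 3)/(Z + I))/9 = ((3 + I)/(I + Z))/9 = (3 + I)/(9*(I + Z)))
668/(16 + f(-1, q)) = 668/(16 + (3 + 13)/(9*(13 - 1))) = 668/(16 + (⅑)*16/12) = 668/(16 + (⅑)*(1/12)*16) = 668/(16 + 4/27) = 668/(436/27) = 668*(27/436) = 4509/109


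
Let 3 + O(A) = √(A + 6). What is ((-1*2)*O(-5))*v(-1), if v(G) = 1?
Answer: 4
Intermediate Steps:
O(A) = -3 + √(6 + A) (O(A) = -3 + √(A + 6) = -3 + √(6 + A))
((-1*2)*O(-5))*v(-1) = ((-1*2)*(-3 + √(6 - 5)))*1 = -2*(-3 + √1)*1 = -2*(-3 + 1)*1 = -2*(-2)*1 = 4*1 = 4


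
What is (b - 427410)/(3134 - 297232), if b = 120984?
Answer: 153213/147049 ≈ 1.0419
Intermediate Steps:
(b - 427410)/(3134 - 297232) = (120984 - 427410)/(3134 - 297232) = -306426/(-294098) = -306426*(-1/294098) = 153213/147049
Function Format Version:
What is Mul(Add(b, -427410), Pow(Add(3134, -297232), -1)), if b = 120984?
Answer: Rational(153213, 147049) ≈ 1.0419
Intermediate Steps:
Mul(Add(b, -427410), Pow(Add(3134, -297232), -1)) = Mul(Add(120984, -427410), Pow(Add(3134, -297232), -1)) = Mul(-306426, Pow(-294098, -1)) = Mul(-306426, Rational(-1, 294098)) = Rational(153213, 147049)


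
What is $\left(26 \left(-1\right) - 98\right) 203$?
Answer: $-25172$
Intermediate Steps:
$\left(26 \left(-1\right) - 98\right) 203 = \left(-26 - 98\right) 203 = \left(-124\right) 203 = -25172$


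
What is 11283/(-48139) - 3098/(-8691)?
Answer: 51074069/418376049 ≈ 0.12208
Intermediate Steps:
11283/(-48139) - 3098/(-8691) = 11283*(-1/48139) - 3098*(-1/8691) = -11283/48139 + 3098/8691 = 51074069/418376049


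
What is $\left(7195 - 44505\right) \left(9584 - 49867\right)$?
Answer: $1502958730$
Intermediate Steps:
$\left(7195 - 44505\right) \left(9584 - 49867\right) = \left(-37310\right) \left(-40283\right) = 1502958730$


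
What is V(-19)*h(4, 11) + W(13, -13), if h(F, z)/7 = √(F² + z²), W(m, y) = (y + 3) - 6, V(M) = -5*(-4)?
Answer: -16 + 140*√137 ≈ 1622.7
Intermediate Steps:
V(M) = 20
W(m, y) = -3 + y (W(m, y) = (3 + y) - 6 = -3 + y)
h(F, z) = 7*√(F² + z²)
V(-19)*h(4, 11) + W(13, -13) = 20*(7*√(4² + 11²)) + (-3 - 13) = 20*(7*√(16 + 121)) - 16 = 20*(7*√137) - 16 = 140*√137 - 16 = -16 + 140*√137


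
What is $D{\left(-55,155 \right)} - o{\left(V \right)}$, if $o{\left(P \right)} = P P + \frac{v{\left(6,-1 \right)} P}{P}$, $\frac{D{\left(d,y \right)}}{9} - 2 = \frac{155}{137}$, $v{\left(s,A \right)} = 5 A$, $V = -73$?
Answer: $- \frac{725527}{137} \approx -5295.8$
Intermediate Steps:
$D{\left(d,y \right)} = \frac{3861}{137}$ ($D{\left(d,y \right)} = 18 + 9 \cdot \frac{155}{137} = 18 + \frac{1395}{137} = \frac{3861}{137}$)
$o{\left(P \right)} = -5 + P^{2}$ ($o{\left(P \right)} = P P + \frac{5 \left(-1\right) P}{P} = P^{2} + \frac{\left(-5\right) P}{P} = P^{2} - 5 = -5 + P^{2}$)
$D{\left(-55,155 \right)} - o{\left(V \right)} = \frac{3861}{137} - \left(-5 + \left(-73\right)^{2}\right) = \frac{3861}{137} - \left(-5 + 5329\right) = \frac{3861}{137} - 5324 = - \frac{725527}{137}$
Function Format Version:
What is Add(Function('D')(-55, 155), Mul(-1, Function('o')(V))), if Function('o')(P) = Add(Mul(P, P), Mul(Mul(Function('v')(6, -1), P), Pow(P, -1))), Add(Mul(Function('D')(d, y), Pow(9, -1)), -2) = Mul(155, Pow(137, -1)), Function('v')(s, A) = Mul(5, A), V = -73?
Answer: Rational(-725527, 137) ≈ -5295.8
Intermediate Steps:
Function('D')(d, y) = Rational(3861, 137) (Function('D')(d, y) = Add(18, Mul(9, Mul(155, Pow(137, -1)))) = Add(18, Mul(9, Mul(155, Rational(1, 137)))) = Add(18, Mul(9, Rational(155, 137))) = Add(18, Rational(1395, 137)) = Rational(3861, 137))
Function('o')(P) = Add(-5, Pow(P, 2)) (Function('o')(P) = Add(Mul(P, P), Mul(Mul(Mul(5, -1), P), Pow(P, -1))) = Add(Pow(P, 2), Mul(Mul(-5, P), Pow(P, -1))) = Add(Pow(P, 2), -5) = Add(-5, Pow(P, 2)))
Add(Function('D')(-55, 155), Mul(-1, Function('o')(V))) = Add(Rational(3861, 137), Mul(-1, Add(-5, Pow(-73, 2)))) = Add(Rational(3861, 137), Mul(-1, Add(-5, 5329))) = Add(Rational(3861, 137), Mul(-1, 5324)) = Add(Rational(3861, 137), -5324) = Rational(-725527, 137)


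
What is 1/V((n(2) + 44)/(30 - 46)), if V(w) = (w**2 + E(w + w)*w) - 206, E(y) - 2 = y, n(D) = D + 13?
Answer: -256/44181 ≈ -0.0057943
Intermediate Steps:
n(D) = 13 + D
E(y) = 2 + y
V(w) = -206 + w**2 + w*(2 + 2*w) (V(w) = (w**2 + (2 + (w + w))*w) - 206 = (w**2 + (2 + 2*w)*w) - 206 = (w**2 + w*(2 + 2*w)) - 206 = -206 + w**2 + w*(2 + 2*w))
1/V((n(2) + 44)/(30 - 46)) = 1/(-206 + 2*(((13 + 2) + 44)/(30 - 46)) + 3*(((13 + 2) + 44)/(30 - 46))**2) = 1/(-206 + 2*((15 + 44)/(-16)) + 3*((15 + 44)/(-16))**2) = 1/(-206 + 2*(59*(-1/16)) + 3*(59*(-1/16))**2) = 1/(-206 + 2*(-59/16) + 3*(-59/16)**2) = 1/(-206 - 59/8 + 3*(3481/256)) = 1/(-206 - 59/8 + 10443/256) = 1/(-44181/256) = -256/44181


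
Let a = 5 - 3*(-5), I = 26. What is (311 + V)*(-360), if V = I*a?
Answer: -299160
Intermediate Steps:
a = 20 (a = 5 + 15 = 20)
V = 520 (V = 26*20 = 520)
(311 + V)*(-360) = (311 + 520)*(-360) = 831*(-360) = -299160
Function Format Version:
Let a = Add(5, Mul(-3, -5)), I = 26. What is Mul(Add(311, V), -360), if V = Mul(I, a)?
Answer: -299160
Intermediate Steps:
a = 20 (a = Add(5, 15) = 20)
V = 520 (V = Mul(26, 20) = 520)
Mul(Add(311, V), -360) = Mul(Add(311, 520), -360) = Mul(831, -360) = -299160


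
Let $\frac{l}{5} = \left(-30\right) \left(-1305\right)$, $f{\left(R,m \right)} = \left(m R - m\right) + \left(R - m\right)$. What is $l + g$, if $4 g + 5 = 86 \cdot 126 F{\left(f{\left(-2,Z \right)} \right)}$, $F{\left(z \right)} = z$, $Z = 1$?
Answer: $\frac{717979}{4} \approx 1.7949 \cdot 10^{5}$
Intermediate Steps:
$f{\left(R,m \right)} = R - 2 m + R m$ ($f{\left(R,m \right)} = \left(R m - m\right) + \left(R - m\right) = \left(- m + R m\right) + \left(R - m\right) = R - 2 m + R m$)
$g = - \frac{65021}{4}$ ($g = - \frac{5}{4} + \frac{86 \cdot 126 \left(-2 - 2 - 2\right)}{4} = - \frac{5}{4} + \frac{10836 \left(-2 - 2 - 2\right)}{4} = - \frac{5}{4} + \frac{10836 \left(-6\right)}{4} = - \frac{5}{4} + \frac{1}{4} \left(-65016\right) = - \frac{5}{4} - 16254 = - \frac{65021}{4} \approx -16255.0$)
$l = 195750$ ($l = 5 \left(\left(-30\right) \left(-1305\right)\right) = 5 \cdot 39150 = 195750$)
$l + g = 195750 - \frac{65021}{4} = \frac{717979}{4}$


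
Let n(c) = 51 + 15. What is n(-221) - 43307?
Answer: -43241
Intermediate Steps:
n(c) = 66
n(-221) - 43307 = 66 - 43307 = -43241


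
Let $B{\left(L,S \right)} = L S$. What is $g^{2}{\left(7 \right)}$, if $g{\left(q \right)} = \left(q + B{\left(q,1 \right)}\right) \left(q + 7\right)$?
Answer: $38416$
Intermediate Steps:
$g{\left(q \right)} = 2 q \left(7 + q\right)$ ($g{\left(q \right)} = \left(q + q 1\right) \left(q + 7\right) = \left(q + q\right) \left(7 + q\right) = 2 q \left(7 + q\right)$)
$g^{2}{\left(7 \right)} = \left(2 \cdot 7 \left(7 + 7\right)\right)^{2} = \left(2 \cdot 7 \cdot 14\right)^{2} = 196^{2} = 38416$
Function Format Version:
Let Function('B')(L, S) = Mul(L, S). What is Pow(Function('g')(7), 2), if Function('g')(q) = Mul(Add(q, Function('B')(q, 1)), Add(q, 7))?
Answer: 38416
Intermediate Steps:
Function('g')(q) = Mul(2, q, Add(7, q)) (Function('g')(q) = Mul(Add(q, Mul(q, 1)), Add(q, 7)) = Mul(Add(q, q), Add(7, q)) = Mul(Mul(2, q), Add(7, q)) = Mul(2, q, Add(7, q)))
Pow(Function('g')(7), 2) = Pow(Mul(2, 7, Add(7, 7)), 2) = Pow(Mul(2, 7, 14), 2) = Pow(196, 2) = 38416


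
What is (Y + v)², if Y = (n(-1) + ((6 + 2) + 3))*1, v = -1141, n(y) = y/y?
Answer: 1274641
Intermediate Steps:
n(y) = 1
Y = 12 (Y = (1 + ((6 + 2) + 3))*1 = (1 + (8 + 3))*1 = (1 + 11)*1 = 12*1 = 12)
(Y + v)² = (12 - 1141)² = (-1129)² = 1274641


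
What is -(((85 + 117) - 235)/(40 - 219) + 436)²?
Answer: -6096017929/32041 ≈ -1.9026e+5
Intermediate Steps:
-(((85 + 117) - 235)/(40 - 219) + 436)² = -((202 - 235)/(-179) + 436)² = -(-33*(-1/179) + 436)² = -(33/179 + 436)² = -(78077/179)² = -1*6096017929/32041 = -6096017929/32041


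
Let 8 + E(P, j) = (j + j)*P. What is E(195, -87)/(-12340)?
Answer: 16969/6170 ≈ 2.7502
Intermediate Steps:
E(P, j) = -8 + 2*P*j (E(P, j) = -8 + (j + j)*P = -8 + (2*j)*P = -8 + 2*P*j)
E(195, -87)/(-12340) = (-8 + 2*195*(-87))/(-12340) = (-8 - 33930)*(-1/12340) = -33938*(-1/12340) = 16969/6170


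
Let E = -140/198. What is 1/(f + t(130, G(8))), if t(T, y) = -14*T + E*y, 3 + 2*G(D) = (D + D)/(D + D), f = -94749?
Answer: -99/9560261 ≈ -1.0355e-5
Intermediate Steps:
G(D) = -1 (G(D) = -3/2 + ((D + D)/(D + D))/2 = -3/2 + ((2*D)/((2*D)))/2 = -3/2 + ((2*D)*(1/(2*D)))/2 = -3/2 + (½)*1 = -3/2 + ½ = -1)
E = -70/99 (E = -140*1/198 = -70/99 ≈ -0.70707)
t(T, y) = -14*T - 70*y/99
1/(f + t(130, G(8))) = 1/(-94749 + (-14*130 - 70/99*(-1))) = 1/(-94749 + (-1820 + 70/99)) = 1/(-94749 - 180110/99) = 1/(-9560261/99) = -99/9560261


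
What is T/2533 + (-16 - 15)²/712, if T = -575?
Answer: 2024813/1803496 ≈ 1.1227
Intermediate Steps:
T/2533 + (-16 - 15)²/712 = -575/2533 + (-16 - 15)²/712 = -575*1/2533 + (-31)²*(1/712) = -575/2533 + 961*(1/712) = -575/2533 + 961/712 = 2024813/1803496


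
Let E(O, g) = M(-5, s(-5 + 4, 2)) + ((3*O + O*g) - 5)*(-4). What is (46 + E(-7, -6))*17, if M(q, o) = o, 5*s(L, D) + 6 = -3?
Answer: -1683/5 ≈ -336.60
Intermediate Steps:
s(L, D) = -9/5 (s(L, D) = -6/5 + (⅕)*(-3) = -6/5 - ⅗ = -9/5)
E(O, g) = 91/5 - 12*O - 4*O*g (E(O, g) = -9/5 + ((3*O + O*g) - 5)*(-4) = -9/5 + (-5 + 3*O + O*g)*(-4) = -9/5 + (20 - 12*O - 4*O*g) = 91/5 - 12*O - 4*O*g)
(46 + E(-7, -6))*17 = (46 + (91/5 - 12*(-7) - 4*(-7)*(-6)))*17 = (46 + (91/5 + 84 - 168))*17 = (46 - 329/5)*17 = -99/5*17 = -1683/5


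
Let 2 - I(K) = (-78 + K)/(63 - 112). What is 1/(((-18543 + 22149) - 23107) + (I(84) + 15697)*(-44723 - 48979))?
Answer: -7/10297410709 ≈ -6.7978e-10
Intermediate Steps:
I(K) = 20/49 + K/49 (I(K) = 2 - (-78 + K)/(63 - 112) = 2 - (-78 + K)/(-49) = 2 - (-78 + K)*(-1)/49 = 2 - (78/49 - K/49) = 2 + (-78/49 + K/49) = 20/49 + K/49)
1/(((-18543 + 22149) - 23107) + (I(84) + 15697)*(-44723 - 48979)) = 1/(((-18543 + 22149) - 23107) + ((20/49 + (1/49)*84) + 15697)*(-44723 - 48979)) = 1/((3606 - 23107) + ((20/49 + 12/7) + 15697)*(-93702)) = 1/(-19501 + (104/49 + 15697)*(-93702)) = 1/(-19501 + (769257/49)*(-93702)) = 1/(-19501 - 10297274202/7) = 1/(-10297410709/7) = -7/10297410709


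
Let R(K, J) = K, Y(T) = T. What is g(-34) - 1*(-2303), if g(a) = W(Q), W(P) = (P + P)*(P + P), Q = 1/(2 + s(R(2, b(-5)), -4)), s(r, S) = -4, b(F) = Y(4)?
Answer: 2304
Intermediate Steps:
b(F) = 4
Q = -½ (Q = 1/(2 - 4) = 1/(-2) = -½ ≈ -0.50000)
W(P) = 4*P² (W(P) = (2*P)*(2*P) = 4*P²)
g(a) = 1 (g(a) = 4*(-½)² = 4*(¼) = 1)
g(-34) - 1*(-2303) = 1 - 1*(-2303) = 1 + 2303 = 2304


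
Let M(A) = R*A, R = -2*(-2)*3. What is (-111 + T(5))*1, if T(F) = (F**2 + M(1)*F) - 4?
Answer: -30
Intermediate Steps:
R = 12 (R = 4*3 = 12)
M(A) = 12*A
T(F) = -4 + F**2 + 12*F (T(F) = (F**2 + (12*1)*F) - 4 = (F**2 + 12*F) - 4 = -4 + F**2 + 12*F)
(-111 + T(5))*1 = (-111 + (-4 + 5**2 + 12*5))*1 = (-111 + (-4 + 25 + 60))*1 = (-111 + 81)*1 = -30*1 = -30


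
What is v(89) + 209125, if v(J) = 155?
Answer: 209280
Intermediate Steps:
v(89) + 209125 = 155 + 209125 = 209280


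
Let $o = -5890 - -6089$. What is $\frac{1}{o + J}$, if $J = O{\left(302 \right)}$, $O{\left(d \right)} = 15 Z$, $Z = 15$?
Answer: $\frac{1}{424} \approx 0.0023585$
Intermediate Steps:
$O{\left(d \right)} = 225$ ($O{\left(d \right)} = 15 \cdot 15 = 225$)
$J = 225$
$o = 199$ ($o = -5890 + 6089 = 199$)
$\frac{1}{o + J} = \frac{1}{199 + 225} = \frac{1}{424}$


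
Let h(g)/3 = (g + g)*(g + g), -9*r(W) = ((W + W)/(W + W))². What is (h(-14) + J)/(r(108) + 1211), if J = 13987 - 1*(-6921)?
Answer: 104670/5449 ≈ 19.209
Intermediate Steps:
r(W) = -⅑ (r(W) = -((W + W)/(W + W))²/9 = -((2*W)/((2*W)))²/9 = -((2*W)*(1/(2*W)))²/9 = -⅑*1² = -⅑*1 = -⅑)
J = 20908 (J = 13987 + 6921 = 20908)
h(g) = 12*g² (h(g) = 3*((g + g)*(g + g)) = 3*((2*g)*(2*g)) = 3*(4*g²) = 12*g²)
(h(-14) + J)/(r(108) + 1211) = (12*(-14)² + 20908)/(-⅑ + 1211) = (12*196 + 20908)/(10898/9) = (2352 + 20908)*(9/10898) = 23260*(9/10898) = 104670/5449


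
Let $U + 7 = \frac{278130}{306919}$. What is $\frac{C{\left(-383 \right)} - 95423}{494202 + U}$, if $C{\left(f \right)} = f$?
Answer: $- \frac{29404681714}{151678113335} \approx -0.19386$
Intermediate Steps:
$U = - \frac{1870303}{306919}$ ($U = -7 + \frac{278130}{306919} = - \frac{1870303}{306919} \approx -6.0938$)
$\frac{C{\left(-383 \right)} - 95423}{494202 + U} = \frac{-383 - 95423}{494202 - \frac{1870303}{306919}} = - \frac{95806}{\frac{151678113335}{306919}} = \left(-95806\right) \frac{306919}{151678113335} = - \frac{29404681714}{151678113335}$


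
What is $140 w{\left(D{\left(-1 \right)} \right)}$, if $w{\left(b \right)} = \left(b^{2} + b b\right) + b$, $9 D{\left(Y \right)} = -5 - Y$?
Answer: $- \frac{560}{81} \approx -6.9136$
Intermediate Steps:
$D{\left(Y \right)} = - \frac{5}{9} - \frac{Y}{9}$ ($D{\left(Y \right)} = \frac{-5 - Y}{9} = - \frac{5}{9} - \frac{Y}{9}$)
$w{\left(b \right)} = b + 2 b^{2}$ ($w{\left(b \right)} = \left(b^{2} + b^{2}\right) + b = 2 b^{2} + b = b + 2 b^{2}$)
$140 w{\left(D{\left(-1 \right)} \right)} = 140 \left(- \frac{5}{9} - - \frac{1}{9}\right) \left(1 + 2 \left(- \frac{5}{9} - - \frac{1}{9}\right)\right) = 140 \left(- \frac{5}{9} + \frac{1}{9}\right) \left(1 + 2 \left(- \frac{5}{9} + \frac{1}{9}\right)\right) = 140 \left(- \frac{4 \left(1 + 2 \left(- \frac{4}{9}\right)\right)}{9}\right) = 140 \left(- \frac{4 \left(1 - \frac{8}{9}\right)}{9}\right) = 140 \left(\left(- \frac{4}{9}\right) \frac{1}{9}\right) = 140 \left(- \frac{4}{81}\right) = - \frac{560}{81}$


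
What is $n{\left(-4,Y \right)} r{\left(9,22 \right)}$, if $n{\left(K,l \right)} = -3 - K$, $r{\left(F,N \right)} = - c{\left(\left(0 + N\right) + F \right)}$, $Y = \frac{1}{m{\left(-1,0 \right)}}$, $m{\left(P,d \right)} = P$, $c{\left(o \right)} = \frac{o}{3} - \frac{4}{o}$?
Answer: $- \frac{949}{93} \approx -10.204$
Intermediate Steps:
$c{\left(o \right)} = - \frac{4}{o} + \frac{o}{3}$ ($c{\left(o \right)} = o \frac{1}{3} - \frac{4}{o} = \frac{o}{3} - \frac{4}{o} = - \frac{4}{o} + \frac{o}{3}$)
$Y = -1$ ($Y = \frac{1}{-1} = -1$)
$r{\left(F,N \right)} = \frac{4}{F + N} - \frac{F}{3} - \frac{N}{3}$ ($r{\left(F,N \right)} = - (- \frac{4}{\left(0 + N\right) + F} + \frac{\left(0 + N\right) + F}{3}) = - (- \frac{4}{N + F} + \frac{N + F}{3}) = - (- \frac{4}{F + N} + \frac{F + N}{3}) = - (- \frac{4}{F + N} + \left(\frac{F}{3} + \frac{N}{3}\right)) = - (- \frac{4}{F + N} + \frac{F}{3} + \frac{N}{3}) = \frac{4}{F + N} - \frac{F}{3} - \frac{N}{3}$)
$n{\left(-4,Y \right)} r{\left(9,22 \right)} = \left(-3 - -4\right) \frac{4 - \frac{\left(9 + 22\right)^{2}}{3}}{9 + 22} = \left(-3 + 4\right) \frac{4 - \frac{31^{2}}{3}}{31} = 1 \frac{4 - \frac{961}{3}}{31} = 1 \cdot \frac{1}{31} \left(- \frac{949}{3}\right) = 1 \left(- \frac{949}{93}\right) = - \frac{949}{93}$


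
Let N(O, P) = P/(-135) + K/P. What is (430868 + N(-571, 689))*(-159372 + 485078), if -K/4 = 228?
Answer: 13053185555135374/93015 ≈ 1.4033e+11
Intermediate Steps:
K = -912 (K = -4*228 = -912)
N(O, P) = -912/P - P/135 (N(O, P) = P/(-135) - 912/P = P*(-1/135) - 912/P = -P/135 - 912/P = -912/P - P/135)
(430868 + N(-571, 689))*(-159372 + 485078) = (430868 + (-912/689 - 1/135*689))*(-159372 + 485078) = (430868 + (-912*1/689 - 689/135))*325706 = (430868 + (-912/689 - 689/135))*325706 = (430868 - 597841/93015)*325706 = (40076589179/93015)*325706 = 13053185555135374/93015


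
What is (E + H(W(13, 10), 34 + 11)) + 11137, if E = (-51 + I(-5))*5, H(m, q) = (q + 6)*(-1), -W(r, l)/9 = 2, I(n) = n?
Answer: 10806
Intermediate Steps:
W(r, l) = -18 (W(r, l) = -9*2 = -18)
H(m, q) = -6 - q (H(m, q) = (6 + q)*(-1) = -6 - q)
E = -280 (E = (-51 - 5)*5 = -56*5 = -280)
(E + H(W(13, 10), 34 + 11)) + 11137 = (-280 + (-6 - (34 + 11))) + 11137 = (-280 + (-6 - 1*45)) + 11137 = (-280 + (-6 - 45)) + 11137 = (-280 - 51) + 11137 = -331 + 11137 = 10806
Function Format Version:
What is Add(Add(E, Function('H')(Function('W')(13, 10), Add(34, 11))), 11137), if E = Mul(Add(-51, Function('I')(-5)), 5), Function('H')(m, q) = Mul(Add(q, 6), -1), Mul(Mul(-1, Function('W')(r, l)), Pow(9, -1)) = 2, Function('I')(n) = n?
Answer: 10806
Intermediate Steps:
Function('W')(r, l) = -18 (Function('W')(r, l) = Mul(-9, 2) = -18)
Function('H')(m, q) = Add(-6, Mul(-1, q)) (Function('H')(m, q) = Mul(Add(6, q), -1) = Add(-6, Mul(-1, q)))
E = -280 (E = Mul(Add(-51, -5), 5) = Mul(-56, 5) = -280)
Add(Add(E, Function('H')(Function('W')(13, 10), Add(34, 11))), 11137) = Add(Add(-280, Add(-6, Mul(-1, Add(34, 11)))), 11137) = Add(Add(-280, Add(-6, Mul(-1, 45))), 11137) = Add(Add(-280, Add(-6, -45)), 11137) = Add(Add(-280, -51), 11137) = Add(-331, 11137) = 10806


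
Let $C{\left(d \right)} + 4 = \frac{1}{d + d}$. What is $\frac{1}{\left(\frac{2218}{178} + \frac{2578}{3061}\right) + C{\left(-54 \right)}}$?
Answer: $\frac{29422332}{273440071} \approx 0.1076$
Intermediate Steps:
$C{\left(d \right)} = -4 + \frac{1}{2 d}$ ($C{\left(d \right)} = -4 + \frac{1}{d + d} = -4 + \frac{1}{2 d}$)
$\frac{1}{\left(\frac{2218}{178} + \frac{2578}{3061}\right) + C{\left(-54 \right)}} = \frac{1}{\left(\frac{2218}{178} + \frac{2578}{3061}\right) - \left(4 - \frac{1}{2 \left(-54\right)}\right)} = \frac{1}{\left(2218 \cdot \frac{1}{178} + 2578 \cdot \frac{1}{3061}\right) + \left(-4 + \frac{1}{2} \left(- \frac{1}{54}\right)\right)} = \frac{1}{\left(\frac{1109}{89} + \frac{2578}{3061}\right) - \frac{433}{108}} = \frac{1}{\frac{3624091}{272429} - \frac{433}{108}} = \frac{1}{\frac{273440071}{29422332}} = \frac{29422332}{273440071}$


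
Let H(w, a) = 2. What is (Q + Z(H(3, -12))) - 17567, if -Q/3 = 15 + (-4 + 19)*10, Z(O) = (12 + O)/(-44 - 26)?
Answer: -90311/5 ≈ -18062.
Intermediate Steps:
Z(O) = -6/35 - O/70 (Z(O) = (12 + O)/(-70) = (12 + O)*(-1/70) = -6/35 - O/70)
Q = -495 (Q = -3*(15 + (-4 + 19)*10) = -3*(15 + 15*10) = -3*(15 + 150) = -3*165 = -495)
(Q + Z(H(3, -12))) - 17567 = (-495 + (-6/35 - 1/70*2)) - 17567 = (-495 + (-6/35 - 1/35)) - 17567 = (-495 - ⅕) - 17567 = -2476/5 - 17567 = -90311/5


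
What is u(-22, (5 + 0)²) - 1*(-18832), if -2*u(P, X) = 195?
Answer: 37469/2 ≈ 18735.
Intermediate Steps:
u(P, X) = -195/2 (u(P, X) = -½*195 = -195/2)
u(-22, (5 + 0)²) - 1*(-18832) = -195/2 - 1*(-18832) = -195/2 + 18832 = 37469/2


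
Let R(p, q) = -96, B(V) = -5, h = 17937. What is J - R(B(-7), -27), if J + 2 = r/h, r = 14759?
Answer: 1700837/17937 ≈ 94.823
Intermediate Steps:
J = -21115/17937 (J = -2 + 14759/17937 = -21115/17937 ≈ -1.1772)
J - R(B(-7), -27) = -21115/17937 - 1*(-96) = -21115/17937 + 96 = 1700837/17937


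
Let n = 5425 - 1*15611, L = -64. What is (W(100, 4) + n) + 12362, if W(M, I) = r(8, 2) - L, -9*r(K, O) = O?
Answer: 20158/9 ≈ 2239.8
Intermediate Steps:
r(K, O) = -O/9
n = -10186 (n = 5425 - 15611 = -10186)
W(M, I) = 574/9 (W(M, I) = -⅑*2 - 1*(-64) = -2/9 + 64 = 574/9)
(W(100, 4) + n) + 12362 = (574/9 - 10186) + 12362 = -91100/9 + 12362 = 20158/9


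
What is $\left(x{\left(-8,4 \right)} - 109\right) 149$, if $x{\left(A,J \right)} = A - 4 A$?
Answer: $-12665$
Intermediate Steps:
$x{\left(A,J \right)} = - 3 A$
$\left(x{\left(-8,4 \right)} - 109\right) 149 = \left(\left(-3\right) \left(-8\right) - 109\right) 149 = \left(24 - 109\right) 149 = \left(-85\right) 149 = -12665$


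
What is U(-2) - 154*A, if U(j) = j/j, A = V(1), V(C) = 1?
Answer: -153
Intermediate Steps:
A = 1
U(j) = 1
U(-2) - 154*A = 1 - 154*1 = 1 - 154 = -153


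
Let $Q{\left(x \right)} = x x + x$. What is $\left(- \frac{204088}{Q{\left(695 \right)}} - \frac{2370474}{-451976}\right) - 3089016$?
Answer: $- \frac{42209374423035383}{13664364420} \approx -3.089 \cdot 10^{6}$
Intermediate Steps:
$Q{\left(x \right)} = x + x^{2}$ ($Q{\left(x \right)} = x^{2} + x = x + x^{2}$)
$\left(- \frac{204088}{Q{\left(695 \right)}} - \frac{2370474}{-451976}\right) - 3089016 = \left(- \frac{204088}{695 \left(1 + 695\right)} - \frac{2370474}{-451976}\right) - 3089016 = \left(- \frac{204088}{695 \cdot 696} - - \frac{1185237}{225988}\right) - 3089016 = \left(- \frac{204088}{483720} + \frac{1185237}{225988}\right) - 3089016 = \left(\left(-204088\right) \frac{1}{483720} + \frac{1185237}{225988}\right) - 3089016 = \left(- \frac{25511}{60465} + \frac{1185237}{225988}\right) - 3089016 = \frac{65900175337}{13664364420} - 3089016 = - \frac{42209374423035383}{13664364420}$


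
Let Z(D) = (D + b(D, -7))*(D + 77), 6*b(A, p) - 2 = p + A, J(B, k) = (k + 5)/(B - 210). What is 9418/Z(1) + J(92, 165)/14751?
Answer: 4098283976/11314017 ≈ 362.23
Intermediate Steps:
J(B, k) = (5 + k)/(-210 + B)
b(A, p) = 1/3 + A/6 + p/6 (b(A, p) = 1/3 + (p + A)/6 = 1/3 + (A + p)/6 = 1/3 + (A/6 + p/6) = 1/3 + A/6 + p/6)
Z(D) = (77 + D)*(-5/6 + 7*D/6) (Z(D) = (D + (1/3 + D/6 + (1/6)*(-7)))*(D + 77) = (D + (1/3 + D/6 - 7/6))*(77 + D) = (D + (-5/6 + D/6))*(77 + D) = (-5/6 + 7*D/6)*(77 + D) = (77 + D)*(-5/6 + 7*D/6))
9418/Z(1) + J(92, 165)/14751 = 9418/(-385/6 + 89*1 + (7/6)*1**2) + ((5 + 165)/(-210 + 92))/14751 = 9418/(-385/6 + 89 + (7/6)*1) + (170/(-118))*(1/14751) = 9418/(-385/6 + 89 + 7/6) - 1/118*170*(1/14751) = 9418/26 - 85/59*1/14751 = 9418*(1/26) - 85/870309 = 4709/13 - 85/870309 = 4098283976/11314017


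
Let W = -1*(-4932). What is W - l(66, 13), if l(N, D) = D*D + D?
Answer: 4750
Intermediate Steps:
W = 4932
l(N, D) = D + D² (l(N, D) = D² + D = D + D²)
W - l(66, 13) = 4932 - 13*(1 + 13) = 4932 - 13*14 = 4932 - 1*182 = 4932 - 182 = 4750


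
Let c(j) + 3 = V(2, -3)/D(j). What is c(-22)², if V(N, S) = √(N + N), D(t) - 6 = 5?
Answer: 961/121 ≈ 7.9421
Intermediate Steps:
D(t) = 11 (D(t) = 6 + 5 = 11)
V(N, S) = √2*√N (V(N, S) = √(2*N) = √2*√N)
c(j) = -31/11 (c(j) = -3 + (√2*√2)/11 = -3 + 2*(1/11) = -3 + 2/11 = -31/11)
c(-22)² = (-31/11)² = 961/121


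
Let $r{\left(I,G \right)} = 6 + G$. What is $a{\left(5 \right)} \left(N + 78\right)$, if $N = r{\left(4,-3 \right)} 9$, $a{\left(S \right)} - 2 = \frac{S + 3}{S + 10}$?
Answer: $266$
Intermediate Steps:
$a{\left(S \right)} = 2 + \frac{3 + S}{10 + S}$ ($a{\left(S \right)} = 2 + \frac{S + 3}{S + 10} = 2 + \frac{3 + S}{10 + S}$)
$N = 27$ ($N = \left(6 - 3\right) 9 = 3 \cdot 9 = 27$)
$a{\left(5 \right)} \left(N + 78\right) = \frac{23 + 3 \cdot 5}{10 + 5} \left(27 + 78\right) = \frac{23 + 15}{15} \cdot 105 = \frac{1}{15} \cdot 38 \cdot 105 = \frac{38}{15} \cdot 105 = 266$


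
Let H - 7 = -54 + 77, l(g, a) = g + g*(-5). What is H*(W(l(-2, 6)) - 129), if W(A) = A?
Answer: -3630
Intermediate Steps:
l(g, a) = -4*g (l(g, a) = g - 5*g = -4*g)
H = 30 (H = 7 + (-54 + 77) = 7 + 23 = 30)
H*(W(l(-2, 6)) - 129) = 30*(-4*(-2) - 129) = 30*(8 - 129) = 30*(-121) = -3630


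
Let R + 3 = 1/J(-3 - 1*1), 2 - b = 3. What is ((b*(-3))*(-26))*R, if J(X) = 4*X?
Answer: 1911/8 ≈ 238.88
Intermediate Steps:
b = -1 (b = 2 - 1*3 = 2 - 3 = -1)
R = -49/16 (R = -3 + 1/(4*(-3 - 1*1)) = -3 + 1/(4*(-3 - 1)) = -3 + 1/(4*(-4)) = -3 + 1/(-16) = -3 - 1/16 = -49/16 ≈ -3.0625)
((b*(-3))*(-26))*R = (-1*(-3)*(-26))*(-49/16) = (3*(-26))*(-49/16) = -78*(-49/16) = 1911/8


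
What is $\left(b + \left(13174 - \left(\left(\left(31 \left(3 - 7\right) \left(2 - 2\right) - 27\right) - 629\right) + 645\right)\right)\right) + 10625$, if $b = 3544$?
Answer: $27354$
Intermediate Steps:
$\left(b + \left(13174 - \left(\left(\left(31 \left(3 - 7\right) \left(2 - 2\right) - 27\right) - 629\right) + 645\right)\right)\right) + 10625 = \left(3544 + \left(13174 - \left(\left(\left(31 \left(3 - 7\right) \left(2 - 2\right) - 27\right) - 629\right) + 645\right)\right)\right) + 10625 = \left(3544 + \left(13174 - \left(\left(\left(31 \left(\left(-4\right) 0\right) - 27\right) - 629\right) + 645\right)\right)\right) + 10625 = \left(3544 + \left(13174 - \left(\left(\left(31 \cdot 0 - 27\right) - 629\right) + 645\right)\right)\right) + 10625 = \left(3544 + \left(13174 - \left(\left(\left(0 - 27\right) - 629\right) + 645\right)\right)\right) + 10625 = \left(3544 + \left(13174 - \left(\left(-27 - 629\right) + 645\right)\right)\right) + 10625 = \left(3544 + \left(13174 - \left(-656 + 645\right)\right)\right) + 10625 = \left(3544 + \left(13174 - -11\right)\right) + 10625 = \left(3544 + \left(13174 + 11\right)\right) + 10625 = \left(3544 + 13185\right) + 10625 = 16729 + 10625 = 27354$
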